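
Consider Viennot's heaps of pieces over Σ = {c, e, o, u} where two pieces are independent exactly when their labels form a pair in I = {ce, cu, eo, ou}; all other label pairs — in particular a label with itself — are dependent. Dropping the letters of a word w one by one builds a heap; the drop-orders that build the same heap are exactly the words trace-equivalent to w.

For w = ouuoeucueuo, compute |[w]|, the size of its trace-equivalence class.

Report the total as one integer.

0(o) covers ∅
1(u) covers ∅
2(u) covers 1:u
3(o) covers 0:o
4(e) covers 2:u
5(u) covers 4:e
6(c) covers 3:o
7(u) covers 5:u
8(e) covers 7:u
9(u) covers 8:e
10(o) covers 6:c
floor of heap: 0:o, 1:u
completions by unplaced set U, small U first (add the entries for U minus each lowest piece of U):
  |U|=1: {9}:1  {10}:1
  |U|=2: {6,10}:1  {8,9}:1  {9,10}:2
  |U|=3: {3,6,10}:1  {6,9,10}:3  {7,8,9}:1  {8,9,10}:3
  |U|=4: {0,3,6,10}:1  {3,6,9,10}:4  {5,7,8,9}:1  {6,8,9,10}:6  {7,8,9,10}:4
  |U|=5: {0,3,6,9,10}:5  {3,6,8,9,10}:10  {4,5,7,8,9}:1  {5,7,8,9,10}:5  {6,7,8,9,10}:10
  |U|=6: {0,3,6,8,9,10}:15  {2,4,5,7,8,9}:1  {3,6,7,8,9,10}:20  {4,5,7,8,9,10}:6  {5,6,7,8,9,10}:15
  |U|=7: {0,3,6,7,8,9,10}:35  {1,2,4,5,7,8,9}:1  {2,4,5,7,8,9,10}:7  {3,5,6,7,8,9,10}:35  {4,5,6,7,8,9,10}:21
  |U|=8: {0,3,5,6,7,8,9,10}:70  {1,2,4,5,7,8,9,10}:8  {2,4,5,6,7,8,9,10}:28  {3,4,5,6,7,8,9,10}:56
  |U|=9: {0,3,4,5,6,7,8,9,10}:126  {1,2,4,5,6,7,8,9,10}:36  {2,3,4,5,6,7,8,9,10}:84
  start at 0(o): 120
  start at 1(u): 210
sum over floor = 330

330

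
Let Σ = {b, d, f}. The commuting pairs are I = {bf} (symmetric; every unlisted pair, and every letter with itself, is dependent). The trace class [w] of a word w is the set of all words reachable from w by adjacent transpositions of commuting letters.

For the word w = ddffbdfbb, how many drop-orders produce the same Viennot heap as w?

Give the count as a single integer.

9

#0=d has no predecessor
#1=d depends on [0:d]
#2=f depends on [1:d]
#3=f depends on [2:f]
#4=b depends on [1:d]
#5=d depends on [3:f, 4:b]
#6=f depends on [5:d]
#7=b depends on [5:d]
#8=b depends on [7:b]
sources: [0:d]
N(rest) = Σ N(rest − s) over sources s of rest; N(one piece) = 1:
  size 1 → [6]=1  [8]=1
  size 2 → [6,8]=2  [7,8]=1
  size 3 → [6,7,8]=3
  size 4 → [5,6,7,8]=3
  size 5 → [3,5,6,7,8]=3  [4,5,6,7,8]=3
  size 6 → [2,3,5,6,7,8]=3  [3,4,5,6,7,8]=6
  size 7 → [2,3,4,5,6,7,8]=9
  first=0(d) contributes 9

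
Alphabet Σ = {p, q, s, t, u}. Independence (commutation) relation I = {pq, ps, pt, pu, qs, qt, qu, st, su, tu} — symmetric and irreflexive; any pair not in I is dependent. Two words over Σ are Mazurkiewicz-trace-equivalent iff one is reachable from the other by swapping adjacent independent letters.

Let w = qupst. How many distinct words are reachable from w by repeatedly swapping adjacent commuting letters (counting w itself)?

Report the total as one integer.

120

0(q) covers ∅
1(u) covers ∅
2(p) covers ∅
3(s) covers ∅
4(t) covers ∅
floor of heap: 0:q, 1:u, 2:p, 3:s, 4:t
completions by unplaced set U, small U first (add the entries for U minus each lowest piece of U):
  |U|=1: {0}:1  {1}:1  {2}:1  {3}:1  {4}:1
  |U|=2: {0,1}:2  {0,2}:2  {0,3}:2  {0,4}:2  {1,2}:2  {1,3}:2  {1,4}:2  {2,3}:2  {2,4}:2  {3,4}:2
  |U|=3: {0,1,2}:6  {0,1,3}:6  {0,1,4}:6  {0,2,3}:6  {0,2,4}:6  {0,3,4}:6  {1,2,3}:6  {1,2,4}:6  {1,3,4}:6  {2,3,4}:6
  start at 0(q): 24
  start at 1(u): 24
  start at 2(p): 24
  start at 3(s): 24
  start at 4(t): 24
sum over floor = 120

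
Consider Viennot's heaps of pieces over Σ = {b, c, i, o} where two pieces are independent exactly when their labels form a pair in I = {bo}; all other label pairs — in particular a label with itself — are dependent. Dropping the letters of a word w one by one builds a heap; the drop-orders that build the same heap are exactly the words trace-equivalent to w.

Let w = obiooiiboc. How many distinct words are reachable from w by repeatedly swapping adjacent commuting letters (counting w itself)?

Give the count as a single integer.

#0=o has no predecessor
#1=b has no predecessor
#2=i depends on [0:o, 1:b]
#3=o depends on [2:i]
#4=o depends on [3:o]
#5=i depends on [4:o]
#6=i depends on [5:i]
#7=b depends on [6:i]
#8=o depends on [6:i]
#9=c depends on [7:b, 8:o]
sources: [0:o, 1:b]
N(rest) = Σ N(rest − s) over sources s of rest; N(one piece) = 1:
  size 1 → [9]=1
  size 2 → [7,9]=1  [8,9]=1
  size 3 → [7,8,9]=2
  size 4 → [6,7,8,9]=2
  size 5 → [5,6,7,8,9]=2
  size 6 → [4,5,6,7,8,9]=2
  size 7 → [3,4,5,6,7,8,9]=2
  size 8 → [2,3,4,5,6,7,8,9]=2
  first=0(o) contributes 2
  first=1(b) contributes 2
|[w]| = 4

4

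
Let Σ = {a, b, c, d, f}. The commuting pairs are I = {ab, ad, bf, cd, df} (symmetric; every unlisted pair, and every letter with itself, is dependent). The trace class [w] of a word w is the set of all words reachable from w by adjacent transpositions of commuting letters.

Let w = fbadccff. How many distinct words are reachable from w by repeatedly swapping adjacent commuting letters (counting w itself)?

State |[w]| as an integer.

18

drop 0:f onto floor
drop 1:b onto floor
drop 2:a onto {0:f}
drop 3:d onto {1:b}
drop 4:c onto {1:b, 2:a}
drop 5:c onto {4:c}
drop 6:f onto {5:c}
drop 7:f onto {6:f}
ground layer = {0:f, 1:b}
drop-orders for the pieces not yet dropped (sum over which currently-grounded one goes next):
  1 to go: {3} 1  {7} 1
  2 to go: {3,7} 2  {6,7} 1
  3 to go: {3,6,7} 3  {5,6,7} 1
  4 to go: {3,5,6,7} 4  {4,5,6,7} 1
  5 to go: {2,4,5,6,7} 1  {3,4,5,6,7} 5
  6 to go: {0,2,4,5,6,7} 1  {1,3,4,5,6,7} 5  {2,3,4,5,6,7} 6
  if 0:f drops first: 11 orders
  if 1:b drops first: 7 orders
heap linearizations: 18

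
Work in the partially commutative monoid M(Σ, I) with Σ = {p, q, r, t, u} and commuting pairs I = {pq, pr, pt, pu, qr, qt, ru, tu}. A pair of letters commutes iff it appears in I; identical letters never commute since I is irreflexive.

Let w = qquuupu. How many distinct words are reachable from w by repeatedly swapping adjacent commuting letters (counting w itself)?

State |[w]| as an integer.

7

0(q) covers ∅
1(q) covers 0:q
2(u) covers 1:q
3(u) covers 2:u
4(u) covers 3:u
5(p) covers ∅
6(u) covers 4:u
floor of heap: 0:q, 5:p
completions by unplaced set U, small U first (add the entries for U minus each lowest piece of U):
  |U|=1: {5}:1  {6}:1
  |U|=2: {4,6}:1  {5,6}:2
  |U|=3: {3,4,6}:1  {4,5,6}:3
  |U|=4: {2,3,4,6}:1  {3,4,5,6}:4
  |U|=5: {1,2,3,4,6}:1  {2,3,4,5,6}:5
  start at 0(q): 6
  start at 5(p): 1
sum over floor = 7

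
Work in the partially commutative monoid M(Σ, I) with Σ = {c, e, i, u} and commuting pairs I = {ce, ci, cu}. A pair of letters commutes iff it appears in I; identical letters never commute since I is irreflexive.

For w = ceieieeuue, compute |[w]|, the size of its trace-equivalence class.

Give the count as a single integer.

10

0(c) covers ∅
1(e) covers ∅
2(i) covers 1:e
3(e) covers 2:i
4(i) covers 3:e
5(e) covers 4:i
6(e) covers 5:e
7(u) covers 6:e
8(u) covers 7:u
9(e) covers 8:u
floor of heap: 0:c, 1:e
completions by unplaced set U, small U first (add the entries for U minus each lowest piece of U):
  |U|=1: {0}:1  {9}:1
  |U|=2: {0,9}:2  {8,9}:1
  |U|=3: {0,8,9}:3  {7,8,9}:1
  |U|=4: {0,7,8,9}:4  {6,7,8,9}:1
  |U|=5: {0,6,7,8,9}:5  {5,6,7,8,9}:1
  |U|=6: {0,5,6,7,8,9}:6  {4,5,6,7,8,9}:1
  |U|=7: {0,4,5,6,7,8,9}:7  {3,4,5,6,7,8,9}:1
  |U|=8: {0,3,4,5,6,7,8,9}:8  {2,3,4,5,6,7,8,9}:1
  start at 0(c): 1
  start at 1(e): 9
sum over floor = 10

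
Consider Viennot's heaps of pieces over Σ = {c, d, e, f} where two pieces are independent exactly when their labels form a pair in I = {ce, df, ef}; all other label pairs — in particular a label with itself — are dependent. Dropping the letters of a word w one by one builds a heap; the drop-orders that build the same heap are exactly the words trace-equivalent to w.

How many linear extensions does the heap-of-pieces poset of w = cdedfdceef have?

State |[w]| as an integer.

34

drop 0:c onto floor
drop 1:d onto {0:c}
drop 2:e onto {1:d}
drop 3:d onto {2:e}
drop 4:f onto {0:c}
drop 5:d onto {3:d}
drop 6:c onto {4:f, 5:d}
drop 7:e onto {5:d}
drop 8:e onto {7:e}
drop 9:f onto {6:c}
ground layer = {0:c}
drop-orders for the pieces not yet dropped (sum over which currently-grounded one goes next):
  1 to go: {8} 1  {9} 1
  2 to go: {6,9} 1  {7,8} 1  {8,9} 2
  3 to go: {4,6,9} 1  {6,8,9} 3  {7,8,9} 3
  4 to go: {4,6,8,9} 4  {6,7,8,9} 6
  5 to go: {4,6,7,8,9} 10  {5,6,7,8,9} 6
  6 to go: {3,5,6,7,8,9} 6  {4,5,6,7,8,9} 16
  7 to go: {2,3,5,6,7,8,9} 6  {3,4,5,6,7,8,9} 22
  8 to go: {1,2,3,5,6,7,8,9} 6  {2,3,4,5,6,7,8,9} 28
  if 0:c drops first: 34 orders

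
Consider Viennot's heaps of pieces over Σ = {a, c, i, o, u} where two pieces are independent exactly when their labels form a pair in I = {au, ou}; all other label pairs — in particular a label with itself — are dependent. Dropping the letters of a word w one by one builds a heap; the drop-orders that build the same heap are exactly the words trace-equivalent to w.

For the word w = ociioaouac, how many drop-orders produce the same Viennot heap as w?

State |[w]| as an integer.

#0=o has no predecessor
#1=c depends on [0:o]
#2=i depends on [1:c]
#3=i depends on [2:i]
#4=o depends on [3:i]
#5=a depends on [4:o]
#6=o depends on [5:a]
#7=u depends on [3:i]
#8=a depends on [6:o]
#9=c depends on [7:u, 8:a]
sources: [0:o]
N(rest) = Σ N(rest − s) over sources s of rest; N(one piece) = 1:
  size 1 → [9]=1
  size 2 → [7,9]=1  [8,9]=1
  size 3 → [6,8,9]=1  [7,8,9]=2
  size 4 → [5,6,8,9]=1  [6,7,8,9]=3
  size 5 → [4,5,6,8,9]=1  [5,6,7,8,9]=4
  size 6 → [4,5,6,7,8,9]=5
  size 7 → [3,4,5,6,7,8,9]=5
  size 8 → [2,3,4,5,6,7,8,9]=5
  first=0(o) contributes 5

5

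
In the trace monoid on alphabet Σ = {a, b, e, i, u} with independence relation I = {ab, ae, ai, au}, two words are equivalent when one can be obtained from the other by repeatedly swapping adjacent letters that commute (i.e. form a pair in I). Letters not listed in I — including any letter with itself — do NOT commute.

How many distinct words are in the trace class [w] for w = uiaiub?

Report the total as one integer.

6

#0=u has no predecessor
#1=i depends on [0:u]
#2=a has no predecessor
#3=i depends on [1:i]
#4=u depends on [3:i]
#5=b depends on [4:u]
sources: [0:u, 2:a]
N(rest) = Σ N(rest − s) over sources s of rest; N(one piece) = 1:
  size 1 → [2]=1  [5]=1
  size 2 → [2,5]=2  [4,5]=1
  size 3 → [2,4,5]=3  [3,4,5]=1
  size 4 → [1,3,4,5]=1  [2,3,4,5]=4
  first=0(u) contributes 5
  first=2(a) contributes 1
|[w]| = 6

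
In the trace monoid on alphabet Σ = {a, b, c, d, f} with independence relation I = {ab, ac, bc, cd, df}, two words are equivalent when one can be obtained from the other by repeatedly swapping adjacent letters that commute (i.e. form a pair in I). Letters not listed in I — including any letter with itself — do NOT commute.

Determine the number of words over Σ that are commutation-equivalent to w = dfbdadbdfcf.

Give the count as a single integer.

8

piece 0:d — minimal
piece 1:f — minimal
piece 2:b rests on {0:d, 1:f}
piece 3:d rests on {2:b}
piece 4:a rests on {3:d}
piece 5:d rests on {4:a}
piece 6:b rests on {5:d}
piece 7:d rests on {6:b}
piece 8:f rests on {6:b}
piece 9:c rests on {8:f}
piece 10:f rests on {9:c}
minimal pieces: {0:d, 1:f}
ways to finish when only these pieces remain (= sum over removing one remaining piece with nothing left below it):
  1 left: {7}→1  {10}→1
  2 left: {7,10}→2  {9,10}→1
  3 left: {7,9,10}→3  {8,9,10}→1
  4 left: {7,8,9,10}→4
  5 left: {6,7,8,9,10}→4
  6 left: {5,6,7,8,9,10}→4
  7 left: {4,5,6,7,8,9,10}→4
  8 left: {3,4,5,6,7,8,9,10}→4
  9 left: {2,3,4,5,6,7,8,9,10}→4
  placing 0:d first → 4 extensions
  placing 1:f first → 4 extensions
total linear extensions = 8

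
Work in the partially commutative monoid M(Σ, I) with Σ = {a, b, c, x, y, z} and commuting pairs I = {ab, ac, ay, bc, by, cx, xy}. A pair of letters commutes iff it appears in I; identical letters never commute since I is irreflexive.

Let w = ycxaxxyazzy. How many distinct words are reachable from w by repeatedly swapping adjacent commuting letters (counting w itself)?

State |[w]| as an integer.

#0=y has no predecessor
#1=c depends on [0:y]
#2=x has no predecessor
#3=a depends on [2:x]
#4=x depends on [3:a]
#5=x depends on [4:x]
#6=y depends on [1:c]
#7=a depends on [5:x]
#8=z depends on [6:y, 7:a]
#9=z depends on [8:z]
#10=y depends on [9:z]
sources: [0:y, 2:x]
N(rest) = Σ N(rest − s) over sources s of rest; N(one piece) = 1:
  size 1 → [10]=1
  size 2 → [9,10]=1
  size 3 → [8,9,10]=1
  size 4 → [6,8,9,10]=1  [7,8,9,10]=1
  size 5 → [1,6,8,9,10]=1  [5,7,8,9,10]=1  [6,7,8,9,10]=2
  size 6 → [0,1,6,8,9,10]=1  [1,6,7,8,9,10]=3  [4,5,7,8,9,10]=1  [5,6,7,8,9,10]=3
  size 7 → [0,1,6,7,8,9,10]=4  [1,5,6,7,8,9,10]=6  [3,4,5,7,8,9,10]=1  [4,5,6,7,8,9,10]=4
  size 8 → [0,1,5,6,7,8,9,10]=10  [1,4,5,6,7,8,9,10]=10  [2,3,4,5,7,8,9,10]=1  [3,4,5,6,7,8,9,10]=5
  size 9 → [0,1,4,5,6,7,8,9,10]=20  [1,3,4,5,6,7,8,9,10]=15  [2,3,4,5,6,7,8,9,10]=6
  first=0(y) contributes 21
  first=2(x) contributes 35
|[w]| = 56

56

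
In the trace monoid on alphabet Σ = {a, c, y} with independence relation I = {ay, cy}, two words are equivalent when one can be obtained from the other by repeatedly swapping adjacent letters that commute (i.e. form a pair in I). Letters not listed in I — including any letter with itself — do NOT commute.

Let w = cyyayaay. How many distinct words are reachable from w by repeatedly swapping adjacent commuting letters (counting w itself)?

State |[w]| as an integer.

0(c) covers ∅
1(y) covers ∅
2(y) covers 1:y
3(a) covers 0:c
4(y) covers 2:y
5(a) covers 3:a
6(a) covers 5:a
7(y) covers 4:y
floor of heap: 0:c, 1:y
completions by unplaced set U, small U first (add the entries for U minus each lowest piece of U):
  |U|=1: {6}:1  {7}:1
  |U|=2: {4,7}:1  {5,6}:1  {6,7}:2
  |U|=3: {2,4,7}:1  {3,5,6}:1  {4,6,7}:3  {5,6,7}:3
  |U|=4: {0,3,5,6}:1  {1,2,4,7}:1  {2,4,6,7}:4  {3,5,6,7}:4  {4,5,6,7}:6
  |U|=5: {0,3,5,6,7}:5  {1,2,4,6,7}:5  {2,4,5,6,7}:10  {3,4,5,6,7}:10
  |U|=6: {0,3,4,5,6,7}:15  {1,2,4,5,6,7}:15  {2,3,4,5,6,7}:20
  start at 0(c): 35
  start at 1(y): 35
sum over floor = 70

70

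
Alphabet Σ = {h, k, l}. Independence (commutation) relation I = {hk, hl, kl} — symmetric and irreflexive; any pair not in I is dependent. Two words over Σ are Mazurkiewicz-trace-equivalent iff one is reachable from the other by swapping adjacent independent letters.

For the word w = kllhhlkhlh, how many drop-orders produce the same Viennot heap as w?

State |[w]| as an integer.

3150

#0=k has no predecessor
#1=l has no predecessor
#2=l depends on [1:l]
#3=h has no predecessor
#4=h depends on [3:h]
#5=l depends on [2:l]
#6=k depends on [0:k]
#7=h depends on [4:h]
#8=l depends on [5:l]
#9=h depends on [7:h]
sources: [0:k, 1:l, 3:h]
N(rest) = Σ N(rest − s) over sources s of rest; N(one piece) = 1:
  size 1 → [6]=1  [8]=1  [9]=1
  size 2 → [0,6]=1  [5,8]=1  [6,8]=2  [6,9]=2  [7,9]=1  [8,9]=2
  size 3 → [0,6,8]=3  [0,6,9]=3  [2,5,8]=1  [4,7,9]=1  [5,6,8]=3  [5,8,9]=3  [6,7,9]=3  [6,8,9]=6  [7,8,9]=3
  size 4 → [0,5,6,8]=6  [0,6,7,9]=6  [0,6,8,9]=12  [1,2,5,8]=1  [2,5,6,8]=4  [2,5,8,9]=4  [3,4,7,9]=1  [4,6,7,9]=4  [4,7,8,9]=4  [5,6,8,9]=12  [5,7,8,9]=6  [6,7,8,9]=12
  size 5 → [0,2,5,6,8]=10  [0,4,6,7,9]=10  [0,5,6,8,9]=30  [0,6,7,8,9]=30  [1,2,5,6,8]=5  [1,2,5,8,9]=5  [2,5,6,8,9]=20  [2,5,7,8,9]=10  [3,4,6,7,9]=5  [3,4,7,8,9]=5  [4,5,7,8,9]=10  [4,6,7,8,9]=20  [5,6,7,8,9]=30
  size 6 → [0,1,2,5,6,8]=15  [0,2,5,6,8,9]=60  [0,3,4,6,7,9]=15  [0,4,6,7,8,9]=60  [0,5,6,7,8,9]=90  [1,2,5,6,8,9]=30  [1,2,5,7,8,9]=15  [2,4,5,7,8,9]=20  [2,5,6,7,8,9]=60  [3,4,5,7,8,9]=15  [3,4,6,7,8,9]=30  [4,5,6,7,8,9]=60
  size 7 → [0,1,2,5,6,8,9]=105  [0,2,5,6,7,8,9]=210  [0,3,4,6,7,8,9]=105  [0,4,5,6,7,8,9]=210  [1,2,4,5,7,8,9]=35  [1,2,5,6,7,8,9]=105  [2,3,4,5,7,8,9]=35  [2,4,5,6,7,8,9]=140  [3,4,5,6,7,8,9]=105
  size 8 → [0,1,2,5,6,7,8,9]=420  [0,2,4,5,6,7,8,9]=560  [0,3,4,5,6,7,8,9]=420  [1,2,3,4,5,7,8,9]=70  [1,2,4,5,6,7,8,9]=280  [2,3,4,5,6,7,8,9]=280
  first=0(k) contributes 630
  first=1(l) contributes 1260
  first=3(h) contributes 1260
|[w]| = 3150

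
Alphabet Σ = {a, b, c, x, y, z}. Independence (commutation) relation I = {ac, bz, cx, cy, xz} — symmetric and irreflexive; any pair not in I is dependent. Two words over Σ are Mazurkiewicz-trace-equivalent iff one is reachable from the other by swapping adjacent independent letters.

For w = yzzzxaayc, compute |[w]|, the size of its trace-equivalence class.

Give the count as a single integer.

17

0(y) covers ∅
1(z) covers 0:y
2(z) covers 1:z
3(z) covers 2:z
4(x) covers 0:y
5(a) covers 3:z, 4:x
6(a) covers 5:a
7(y) covers 6:a
8(c) covers 3:z
floor of heap: 0:y
completions by unplaced set U, small U first (add the entries for U minus each lowest piece of U):
  |U|=1: {7}:1  {8}:1
  |U|=2: {6,7}:1  {7,8}:2
  |U|=3: {5,6,7}:1  {6,7,8}:3
  |U|=4: {4,5,6,7}:1  {5,6,7,8}:4
  |U|=5: {3,5,6,7,8}:4  {4,5,6,7,8}:5
  |U|=6: {2,3,5,6,7,8}:4  {3,4,5,6,7,8}:9
  |U|=7: {1,2,3,5,6,7,8}:4  {2,3,4,5,6,7,8}:13
  start at 0(y): 17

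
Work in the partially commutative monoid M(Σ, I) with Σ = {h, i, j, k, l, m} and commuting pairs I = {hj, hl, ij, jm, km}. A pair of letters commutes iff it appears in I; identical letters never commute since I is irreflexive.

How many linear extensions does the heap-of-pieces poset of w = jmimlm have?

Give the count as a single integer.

piece 0:j — minimal
piece 1:m — minimal
piece 2:i rests on {1:m}
piece 3:m rests on {2:i}
piece 4:l rests on {0:j, 3:m}
piece 5:m rests on {4:l}
minimal pieces: {0:j, 1:m}
ways to finish when only these pieces remain (= sum over removing one remaining piece with nothing left below it):
  1 left: {5}→1
  2 left: {4,5}→1
  3 left: {0,4,5}→1  {3,4,5}→1
  4 left: {0,3,4,5}→2  {2,3,4,5}→1
  placing 0:j first → 1 extensions
  placing 1:m first → 3 extensions
total linear extensions = 4

4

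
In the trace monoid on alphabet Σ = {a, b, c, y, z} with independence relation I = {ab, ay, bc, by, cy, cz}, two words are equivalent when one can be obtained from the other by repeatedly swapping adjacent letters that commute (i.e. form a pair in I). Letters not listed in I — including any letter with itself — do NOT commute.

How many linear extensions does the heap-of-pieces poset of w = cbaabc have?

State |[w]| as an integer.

15

#0=c has no predecessor
#1=b has no predecessor
#2=a depends on [0:c]
#3=a depends on [2:a]
#4=b depends on [1:b]
#5=c depends on [3:a]
sources: [0:c, 1:b]
N(rest) = Σ N(rest − s) over sources s of rest; N(one piece) = 1:
  size 1 → [4]=1  [5]=1
  size 2 → [1,4]=1  [3,5]=1  [4,5]=2
  size 3 → [1,4,5]=3  [2,3,5]=1  [3,4,5]=3
  size 4 → [0,2,3,5]=1  [1,3,4,5]=6  [2,3,4,5]=4
  first=0(c) contributes 10
  first=1(b) contributes 5
|[w]| = 15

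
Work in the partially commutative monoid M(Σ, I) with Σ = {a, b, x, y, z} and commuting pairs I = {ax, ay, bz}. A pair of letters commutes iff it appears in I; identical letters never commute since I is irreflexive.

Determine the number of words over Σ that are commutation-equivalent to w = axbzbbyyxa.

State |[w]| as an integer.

32

#0=a has no predecessor
#1=x has no predecessor
#2=b depends on [0:a, 1:x]
#3=z depends on [0:a, 1:x]
#4=b depends on [2:b]
#5=b depends on [4:b]
#6=y depends on [3:z, 5:b]
#7=y depends on [6:y]
#8=x depends on [7:y]
#9=a depends on [3:z, 5:b]
sources: [0:a, 1:x]
N(rest) = Σ N(rest − s) over sources s of rest; N(one piece) = 1:
  size 1 → [8]=1  [9]=1
  size 2 → [7,8]=1  [8,9]=2
  size 3 → [6,7,8]=1  [7,8,9]=3
  size 4 → [6,7,8,9]=4
  size 5 → [3,6,7,8,9]=4  [5,6,7,8,9]=4
  size 6 → [3,5,6,7,8,9]=8  [4,5,6,7,8,9]=4
  size 7 → [2,4,5,6,7,8,9]=4  [3,4,5,6,7,8,9]=12
  size 8 → [2,3,4,5,6,7,8,9]=16
  first=0(a) contributes 16
  first=1(x) contributes 16
|[w]| = 32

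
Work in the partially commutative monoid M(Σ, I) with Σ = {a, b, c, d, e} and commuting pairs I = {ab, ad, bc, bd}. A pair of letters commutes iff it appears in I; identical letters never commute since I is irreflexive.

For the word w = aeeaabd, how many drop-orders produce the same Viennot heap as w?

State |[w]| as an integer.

12

drop 0:a onto floor
drop 1:e onto {0:a}
drop 2:e onto {1:e}
drop 3:a onto {2:e}
drop 4:a onto {3:a}
drop 5:b onto {2:e}
drop 6:d onto {2:e}
ground layer = {0:a}
drop-orders for the pieces not yet dropped (sum over which currently-grounded one goes next):
  1 to go: {4} 1  {5} 1  {6} 1
  2 to go: {3,4} 1  {4,5} 2  {4,6} 2  {5,6} 2
  3 to go: {3,4,5} 3  {3,4,6} 3  {4,5,6} 6
  4 to go: {3,4,5,6} 12
  5 to go: {2,3,4,5,6} 12
  if 0:a drops first: 12 orders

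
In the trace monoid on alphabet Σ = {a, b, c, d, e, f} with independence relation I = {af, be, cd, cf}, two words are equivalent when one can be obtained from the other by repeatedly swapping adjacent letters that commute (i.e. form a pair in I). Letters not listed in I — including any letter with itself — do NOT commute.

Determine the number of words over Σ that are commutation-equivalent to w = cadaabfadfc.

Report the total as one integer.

7

0(c) covers ∅
1(a) covers 0:c
2(d) covers 1:a
3(a) covers 2:d
4(a) covers 3:a
5(b) covers 4:a
6(f) covers 5:b
7(a) covers 5:b
8(d) covers 6:f, 7:a
9(f) covers 8:d
10(c) covers 7:a
floor of heap: 0:c
completions by unplaced set U, small U first (add the entries for U minus each lowest piece of U):
  |U|=1: {9}:1  {10}:1
  |U|=2: {8,9}:1  {9,10}:2
  |U|=3: {6,8,9}:1  {8,9,10}:3
  |U|=4: {6,8,9,10}:4  {7,8,9,10}:3
  |U|=5: {6,7,8,9,10}:7
  |U|=6: {5,6,7,8,9,10}:7
  |U|=7: {4,5,6,7,8,9,10}:7
  |U|=8: {3,4,5,6,7,8,9,10}:7
  |U|=9: {2,3,4,5,6,7,8,9,10}:7
  start at 0(c): 7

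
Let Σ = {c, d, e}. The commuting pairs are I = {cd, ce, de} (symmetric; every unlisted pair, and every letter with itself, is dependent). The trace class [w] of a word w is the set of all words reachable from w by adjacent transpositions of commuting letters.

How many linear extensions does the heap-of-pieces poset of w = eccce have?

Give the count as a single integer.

drop 0:e onto floor
drop 1:c onto floor
drop 2:c onto {1:c}
drop 3:c onto {2:c}
drop 4:e onto {0:e}
ground layer = {0:e, 1:c}
drop-orders for the pieces not yet dropped (sum over which currently-grounded one goes next):
  1 to go: {3} 1  {4} 1
  2 to go: {0,4} 1  {2,3} 1  {3,4} 2
  3 to go: {0,3,4} 3  {1,2,3} 1  {2,3,4} 3
  if 0:e drops first: 4 orders
  if 1:c drops first: 6 orders
heap linearizations: 10

10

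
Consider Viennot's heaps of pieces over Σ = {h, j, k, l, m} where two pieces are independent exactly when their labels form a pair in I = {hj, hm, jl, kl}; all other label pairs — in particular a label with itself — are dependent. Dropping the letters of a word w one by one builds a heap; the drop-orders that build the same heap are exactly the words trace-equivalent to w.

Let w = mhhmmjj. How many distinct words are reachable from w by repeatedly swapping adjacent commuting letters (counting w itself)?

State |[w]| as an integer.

0(m) covers ∅
1(h) covers ∅
2(h) covers 1:h
3(m) covers 0:m
4(m) covers 3:m
5(j) covers 4:m
6(j) covers 5:j
floor of heap: 0:m, 1:h
completions by unplaced set U, small U first (add the entries for U minus each lowest piece of U):
  |U|=1: {2}:1  {6}:1
  |U|=2: {1,2}:1  {2,6}:2  {5,6}:1
  |U|=3: {1,2,6}:3  {2,5,6}:3  {4,5,6}:1
  |U|=4: {1,2,5,6}:6  {2,4,5,6}:4  {3,4,5,6}:1
  |U|=5: {0,3,4,5,6}:1  {1,2,4,5,6}:10  {2,3,4,5,6}:5
  start at 0(m): 15
  start at 1(h): 6
sum over floor = 21

21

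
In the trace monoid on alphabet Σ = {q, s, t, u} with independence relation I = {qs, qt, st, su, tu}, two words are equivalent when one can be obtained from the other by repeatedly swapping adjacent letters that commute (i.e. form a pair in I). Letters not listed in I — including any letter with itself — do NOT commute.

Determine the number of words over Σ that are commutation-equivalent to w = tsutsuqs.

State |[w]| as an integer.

560

#0=t has no predecessor
#1=s has no predecessor
#2=u has no predecessor
#3=t depends on [0:t]
#4=s depends on [1:s]
#5=u depends on [2:u]
#6=q depends on [5:u]
#7=s depends on [4:s]
sources: [0:t, 1:s, 2:u]
N(rest) = Σ N(rest − s) over sources s of rest; N(one piece) = 1:
  size 1 → [3]=1  [6]=1  [7]=1
  size 2 → [0,3]=1  [3,6]=2  [3,7]=2  [4,7]=1  [5,6]=1  [6,7]=2
  size 3 → [0,3,6]=3  [0,3,7]=3  [1,4,7]=1  [2,5,6]=1  [3,4,7]=3  [3,5,6]=3  [3,6,7]=6  [4,6,7]=3  [5,6,7]=3
  size 4 → [0,3,4,7]=6  [0,3,5,6]=6  [0,3,6,7]=12  [1,3,4,7]=4  [1,4,6,7]=4  [2,3,5,6]=4  [2,5,6,7]=4  [3,4,6,7]=12  [3,5,6,7]=12  [4,5,6,7]=6
  size 5 → [0,1,3,4,7]=10  [0,2,3,5,6]=10  [0,3,4,6,7]=30  [0,3,5,6,7]=30  [1,3,4,6,7]=20  [1,4,5,6,7]=10  [2,3,5,6,7]=20  [2,4,5,6,7]=10  [3,4,5,6,7]=30
  size 6 → [0,1,3,4,6,7]=60  [0,2,3,5,6,7]=60  [0,3,4,5,6,7]=90  [1,2,4,5,6,7]=20  [1,3,4,5,6,7]=60  [2,3,4,5,6,7]=60
  first=0(t) contributes 140
  first=1(s) contributes 210
  first=2(u) contributes 210
|[w]| = 560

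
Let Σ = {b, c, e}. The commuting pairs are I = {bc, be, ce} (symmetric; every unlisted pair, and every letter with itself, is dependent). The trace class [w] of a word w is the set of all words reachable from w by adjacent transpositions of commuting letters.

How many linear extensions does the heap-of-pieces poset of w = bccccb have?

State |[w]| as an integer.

drop 0:b onto floor
drop 1:c onto floor
drop 2:c onto {1:c}
drop 3:c onto {2:c}
drop 4:c onto {3:c}
drop 5:b onto {0:b}
ground layer = {0:b, 1:c}
drop-orders for the pieces not yet dropped (sum over which currently-grounded one goes next):
  1 to go: {4} 1  {5} 1
  2 to go: {0,5} 1  {3,4} 1  {4,5} 2
  3 to go: {0,4,5} 3  {2,3,4} 1  {3,4,5} 3
  4 to go: {0,3,4,5} 6  {1,2,3,4} 1  {2,3,4,5} 4
  if 0:b drops first: 5 orders
  if 1:c drops first: 10 orders
heap linearizations: 15

15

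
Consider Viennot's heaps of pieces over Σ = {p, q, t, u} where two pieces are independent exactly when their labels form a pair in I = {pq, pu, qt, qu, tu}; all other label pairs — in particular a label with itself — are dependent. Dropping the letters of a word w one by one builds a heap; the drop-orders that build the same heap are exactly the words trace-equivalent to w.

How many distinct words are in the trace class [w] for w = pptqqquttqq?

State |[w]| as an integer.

2772

piece 0:p — minimal
piece 1:p rests on {0:p}
piece 2:t rests on {1:p}
piece 3:q — minimal
piece 4:q rests on {3:q}
piece 5:q rests on {4:q}
piece 6:u — minimal
piece 7:t rests on {2:t}
piece 8:t rests on {7:t}
piece 9:q rests on {5:q}
piece 10:q rests on {9:q}
minimal pieces: {0:p, 3:q, 6:u}
ways to finish when only these pieces remain (= sum over removing one remaining piece with nothing left below it):
  1 left: {6}→1  {8}→1  {10}→1
  2 left: {6,8}→2  {6,10}→2  {7,8}→1  {8,10}→2  {9,10}→1
  3 left: {2,7,8}→1  {5,9,10}→1  {6,7,8}→3  {6,8,10}→6  {6,9,10}→3  {7,8,10}→3  {8,9,10}→3
  4 left: {1,2,7,8}→1  {2,6,7,8}→4  {2,7,8,10}→4  {4,5,9,10}→1  {5,6,9,10}→4  {5,8,9,10}→4  {6,7,8,10}→12  {6,8,9,10}→12  {7,8,9,10}→6
  5 left: {0,1,2,7,8}→1  {1,2,6,7,8}→5  {1,2,7,8,10}→5  {2,6,7,8,10}→20  {2,7,8,9,10}→10  {3,4,5,9,10}→1  {4,5,6,9,10}→5  {4,5,8,9,10}→5  {5,6,8,9,10}→20  {5,7,8,9,10}→10  {6,7,8,9,10}→30
  6 left: {0,1,2,6,7,8}→6  {0,1,2,7,8,10}→6  {1,2,6,7,8,10}→30  {1,2,7,8,9,10}→15  {2,5,7,8,9,10}→20  {2,6,7,8,9,10}→60  {3,4,5,6,9,10}→6  {3,4,5,8,9,10}→6  {4,5,6,8,9,10}→30  {4,5,7,8,9,10}→15  {5,6,7,8,9,10}→60
  7 left: {0,1,2,6,7,8,10}→42  {0,1,2,7,8,9,10}→21  {1,2,5,7,8,9,10}→35  {1,2,6,7,8,9,10}→105  {2,4,5,7,8,9,10}→35  {2,5,6,7,8,9,10}→140  {3,4,5,6,8,9,10}→42  {3,4,5,7,8,9,10}→21  {4,5,6,7,8,9,10}→105
  8 left: {0,1,2,5,7,8,9,10}→56  {0,1,2,6,7,8,9,10}→168  {1,2,4,5,7,8,9,10}→70  {1,2,5,6,7,8,9,10}→280  {2,3,4,5,7,8,9,10}→56  {2,4,5,6,7,8,9,10}→280  {3,4,5,6,7,8,9,10}→168
  9 left: {0,1,2,4,5,7,8,9,10}→126  {0,1,2,5,6,7,8,9,10}→504  {1,2,3,4,5,7,8,9,10}→126  {1,2,4,5,6,7,8,9,10}→630  {2,3,4,5,6,7,8,9,10}→504
  placing 0:p first → 1260 extensions
  placing 3:q first → 1260 extensions
  placing 6:u first → 252 extensions
total linear extensions = 2772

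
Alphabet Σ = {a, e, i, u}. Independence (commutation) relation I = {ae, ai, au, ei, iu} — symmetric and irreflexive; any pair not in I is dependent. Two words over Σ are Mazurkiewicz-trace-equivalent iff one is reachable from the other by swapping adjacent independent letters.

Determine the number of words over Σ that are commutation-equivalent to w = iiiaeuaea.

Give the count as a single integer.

1680

drop 0:i onto floor
drop 1:i onto {0:i}
drop 2:i onto {1:i}
drop 3:a onto floor
drop 4:e onto floor
drop 5:u onto {4:e}
drop 6:a onto {3:a}
drop 7:e onto {5:u}
drop 8:a onto {6:a}
ground layer = {0:i, 3:a, 4:e}
drop-orders for the pieces not yet dropped (sum over which currently-grounded one goes next):
  1 to go: {2} 1  {7} 1  {8} 1
  2 to go: {1,2} 1  {2,7} 2  {2,8} 2  {5,7} 1  {6,8} 1  {7,8} 2
  3 to go: {0,1,2} 1  {1,2,7} 3  {1,2,8} 3  {2,5,7} 3  {2,6,8} 3  {2,7,8} 6  {3,6,8} 1  {4,5,7} 1  {5,7,8} 3  {6,7,8} 3
  4 to go: {0,1,2,7} 4  {0,1,2,8} 4  {1,2,5,7} 6  {1,2,6,8} 6  {1,2,7,8} 12  {2,3,6,8} 4  {2,4,5,7} 4  {2,5,7,8} 12  {2,6,7,8} 12  {3,6,7,8} 4  {4,5,7,8} 4  {5,6,7,8} 6
  5 to go: {0,1,2,5,7} 10  {0,1,2,6,8} 10  {0,1,2,7,8} 20  {1,2,3,6,8} 10  {1,2,4,5,7} 10  {1,2,5,7,8} 30  {1,2,6,7,8} 30  {2,3,6,7,8} 20  {2,4,5,7,8} 20  {2,5,6,7,8} 30  {3,5,6,7,8} 10  {4,5,6,7,8} 10
  6 to go: {0,1,2,3,6,8} 20  {0,1,2,4,5,7} 20  {0,1,2,5,7,8} 60  {0,1,2,6,7,8} 60  {1,2,3,6,7,8} 60  {1,2,4,5,7,8} 60  {1,2,5,6,7,8} 90  {2,3,5,6,7,8} 60  {2,4,5,6,7,8} 60  {3,4,5,6,7,8} 20
  7 to go: {0,1,2,3,6,7,8} 140  {0,1,2,4,5,7,8} 140  {0,1,2,5,6,7,8} 210  {1,2,3,5,6,7,8} 210  {1,2,4,5,6,7,8} 210  {2,3,4,5,6,7,8} 140
  if 0:i drops first: 560 orders
  if 3:a drops first: 560 orders
  if 4:e drops first: 560 orders
heap linearizations: 1680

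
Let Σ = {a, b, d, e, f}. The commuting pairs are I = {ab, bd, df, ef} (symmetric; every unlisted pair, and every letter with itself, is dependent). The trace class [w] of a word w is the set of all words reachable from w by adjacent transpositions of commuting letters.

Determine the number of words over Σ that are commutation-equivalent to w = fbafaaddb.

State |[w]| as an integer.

0(f) covers ∅
1(b) covers 0:f
2(a) covers 0:f
3(f) covers 1:b, 2:a
4(a) covers 3:f
5(a) covers 4:a
6(d) covers 5:a
7(d) covers 6:d
8(b) covers 3:f
floor of heap: 0:f
completions by unplaced set U, small U first (add the entries for U minus each lowest piece of U):
  |U|=1: {7}:1  {8}:1
  |U|=2: {6,7}:1  {7,8}:2
  |U|=3: {5,6,7}:1  {6,7,8}:3
  |U|=4: {4,5,6,7}:1  {5,6,7,8}:4
  |U|=5: {4,5,6,7,8}:5
  |U|=6: {3,4,5,6,7,8}:5
  |U|=7: {1,3,4,5,6,7,8}:5  {2,3,4,5,6,7,8}:5
  start at 0(f): 10

10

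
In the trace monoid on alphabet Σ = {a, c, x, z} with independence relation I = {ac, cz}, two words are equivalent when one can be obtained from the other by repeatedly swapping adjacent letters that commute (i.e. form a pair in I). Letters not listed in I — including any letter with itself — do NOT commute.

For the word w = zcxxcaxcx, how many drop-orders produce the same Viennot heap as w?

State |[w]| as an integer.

4

drop 0:z onto floor
drop 1:c onto floor
drop 2:x onto {0:z, 1:c}
drop 3:x onto {2:x}
drop 4:c onto {3:x}
drop 5:a onto {3:x}
drop 6:x onto {4:c, 5:a}
drop 7:c onto {6:x}
drop 8:x onto {7:c}
ground layer = {0:z, 1:c}
drop-orders for the pieces not yet dropped (sum over which currently-grounded one goes next):
  1 to go: {8} 1
  2 to go: {7,8} 1
  3 to go: {6,7,8} 1
  4 to go: {4,6,7,8} 1  {5,6,7,8} 1
  5 to go: {4,5,6,7,8} 2
  6 to go: {3,4,5,6,7,8} 2
  7 to go: {2,3,4,5,6,7,8} 2
  if 0:z drops first: 2 orders
  if 1:c drops first: 2 orders
heap linearizations: 4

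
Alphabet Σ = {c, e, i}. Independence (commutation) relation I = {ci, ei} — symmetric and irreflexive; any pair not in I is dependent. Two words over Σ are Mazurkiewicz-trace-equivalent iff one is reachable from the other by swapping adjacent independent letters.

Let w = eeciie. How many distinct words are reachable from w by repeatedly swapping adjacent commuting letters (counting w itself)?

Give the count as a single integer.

15

piece 0:e — minimal
piece 1:e rests on {0:e}
piece 2:c rests on {1:e}
piece 3:i — minimal
piece 4:i rests on {3:i}
piece 5:e rests on {2:c}
minimal pieces: {0:e, 3:i}
ways to finish when only these pieces remain (= sum over removing one remaining piece with nothing left below it):
  1 left: {4}→1  {5}→1
  2 left: {2,5}→1  {3,4}→1  {4,5}→2
  3 left: {1,2,5}→1  {2,4,5}→3  {3,4,5}→3
  4 left: {0,1,2,5}→1  {1,2,4,5}→4  {2,3,4,5}→6
  placing 0:e first → 10 extensions
  placing 3:i first → 5 extensions
total linear extensions = 15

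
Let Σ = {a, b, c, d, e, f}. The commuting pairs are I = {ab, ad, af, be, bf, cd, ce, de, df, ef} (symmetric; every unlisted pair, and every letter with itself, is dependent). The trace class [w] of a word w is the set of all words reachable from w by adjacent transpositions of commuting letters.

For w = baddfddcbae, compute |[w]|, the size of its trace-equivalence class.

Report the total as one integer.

812

drop 0:b onto floor
drop 1:a onto floor
drop 2:d onto {0:b}
drop 3:d onto {2:d}
drop 4:f onto floor
drop 5:d onto {3:d}
drop 6:d onto {5:d}
drop 7:c onto {0:b, 1:a, 4:f}
drop 8:b onto {6:d, 7:c}
drop 9:a onto {7:c}
drop 10:e onto {9:a}
ground layer = {0:b, 1:a, 4:f}
drop-orders for the pieces not yet dropped (sum over which currently-grounded one goes next):
  1 to go: {8} 1  {10} 1
  2 to go: {6,8} 1  {8,10} 2  {9,10} 1
  3 to go: {5,6,8} 1  {6,8,10} 3  {8,9,10} 3
  4 to go: {3,5,6,8} 1  {5,6,8,10} 4  {6,8,9,10} 6  {7,8,9,10} 3
  5 to go: {1,7,8,9,10} 3  {2,3,5,6,8} 1  {3,5,6,8,10} 5  {4,7,8,9,10} 3  {5,6,8,9,10} 10  {6,7,8,9,10} 9
  6 to go: {1,4,7,8,9,10} 6  {1,6,7,8,9,10} 12  {2,3,5,6,8,10} 6  {3,5,6,8,9,10} 15  {4,6,7,8,9,10} 12  {5,6,7,8,9,10} 19
  7 to go: {1,4,6,7,8,9,10} 30  {1,5,6,7,8,9,10} 31  {2,3,5,6,8,9,10} 21  {3,5,6,7,8,9,10} 34  {4,5,6,7,8,9,10} 31
  8 to go: {1,3,5,6,7,8,9,10} 65  {1,4,5,6,7,8,9,10} 92  {2,3,5,6,7,8,9,10} 55  {3,4,5,6,7,8,9,10} 65
  9 to go: {0,2,3,5,6,7,8,9,10} 55  {1,2,3,5,6,7,8,9,10} 120  {1,3,4,5,6,7,8,9,10} 222  {2,3,4,5,6,7,8,9,10} 120
  if 0:b drops first: 462 orders
  if 1:a drops first: 175 orders
  if 4:f drops first: 175 orders
heap linearizations: 812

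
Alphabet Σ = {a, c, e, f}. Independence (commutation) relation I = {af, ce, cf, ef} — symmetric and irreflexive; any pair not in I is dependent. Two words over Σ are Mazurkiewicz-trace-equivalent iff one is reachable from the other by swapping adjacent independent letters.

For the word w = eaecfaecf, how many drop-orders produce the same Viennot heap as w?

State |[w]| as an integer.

144

piece 0:e — minimal
piece 1:a rests on {0:e}
piece 2:e rests on {1:a}
piece 3:c rests on {1:a}
piece 4:f — minimal
piece 5:a rests on {2:e, 3:c}
piece 6:e rests on {5:a}
piece 7:c rests on {5:a}
piece 8:f rests on {4:f}
minimal pieces: {0:e, 4:f}
ways to finish when only these pieces remain (= sum over removing one remaining piece with nothing left below it):
  1 left: {6}→1  {7}→1  {8}→1
  2 left: {4,8}→1  {6,7}→2  {6,8}→2  {7,8}→2
  3 left: {4,6,8}→3  {4,7,8}→3  {5,6,7}→2  {6,7,8}→6
  4 left: {2,5,6,7}→2  {3,5,6,7}→2  {4,6,7,8}→12  {5,6,7,8}→8
  5 left: {2,3,5,6,7}→4  {2,5,6,7,8}→10  {3,5,6,7,8}→10  {4,5,6,7,8}→20
  6 left: {1,2,3,5,6,7}→4  {2,3,5,6,7,8}→24  {2,4,5,6,7,8}→30  {3,4,5,6,7,8}→30
  7 left: {0,1,2,3,5,6,7}→4  {1,2,3,5,6,7,8}→28  {2,3,4,5,6,7,8}→84
  placing 0:e first → 112 extensions
  placing 4:f first → 32 extensions
total linear extensions = 144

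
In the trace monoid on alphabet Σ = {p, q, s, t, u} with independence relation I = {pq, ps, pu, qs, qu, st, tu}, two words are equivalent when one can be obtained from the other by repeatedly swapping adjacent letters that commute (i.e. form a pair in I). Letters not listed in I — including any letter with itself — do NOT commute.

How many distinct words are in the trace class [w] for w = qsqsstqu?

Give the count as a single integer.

70

drop 0:q onto floor
drop 1:s onto floor
drop 2:q onto {0:q}
drop 3:s onto {1:s}
drop 4:s onto {3:s}
drop 5:t onto {2:q}
drop 6:q onto {5:t}
drop 7:u onto {4:s}
ground layer = {0:q, 1:s}
drop-orders for the pieces not yet dropped (sum over which currently-grounded one goes next):
  1 to go: {6} 1  {7} 1
  2 to go: {4,7} 1  {5,6} 1  {6,7} 2
  3 to go: {2,5,6} 1  {3,4,7} 1  {4,6,7} 3  {5,6,7} 3
  4 to go: {0,2,5,6} 1  {1,3,4,7} 1  {2,5,6,7} 4  {3,4,6,7} 4  {4,5,6,7} 6
  5 to go: {0,2,5,6,7} 5  {1,3,4,6,7} 5  {2,4,5,6,7} 10  {3,4,5,6,7} 10
  6 to go: {0,2,4,5,6,7} 15  {1,3,4,5,6,7} 15  {2,3,4,5,6,7} 20
  if 0:q drops first: 35 orders
  if 1:s drops first: 35 orders
heap linearizations: 70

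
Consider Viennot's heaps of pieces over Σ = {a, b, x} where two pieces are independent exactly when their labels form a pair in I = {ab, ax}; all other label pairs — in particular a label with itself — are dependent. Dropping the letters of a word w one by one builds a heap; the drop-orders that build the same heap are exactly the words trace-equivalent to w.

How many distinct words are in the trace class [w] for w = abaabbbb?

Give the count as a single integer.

56

#0=a has no predecessor
#1=b has no predecessor
#2=a depends on [0:a]
#3=a depends on [2:a]
#4=b depends on [1:b]
#5=b depends on [4:b]
#6=b depends on [5:b]
#7=b depends on [6:b]
sources: [0:a, 1:b]
N(rest) = Σ N(rest − s) over sources s of rest; N(one piece) = 1:
  size 1 → [3]=1  [7]=1
  size 2 → [2,3]=1  [3,7]=2  [6,7]=1
  size 3 → [0,2,3]=1  [2,3,7]=3  [3,6,7]=3  [5,6,7]=1
  size 4 → [0,2,3,7]=4  [2,3,6,7]=6  [3,5,6,7]=4  [4,5,6,7]=1
  size 5 → [0,2,3,6,7]=10  [1,4,5,6,7]=1  [2,3,5,6,7]=10  [3,4,5,6,7]=5
  size 6 → [0,2,3,5,6,7]=20  [1,3,4,5,6,7]=6  [2,3,4,5,6,7]=15
  first=0(a) contributes 21
  first=1(b) contributes 35
|[w]| = 56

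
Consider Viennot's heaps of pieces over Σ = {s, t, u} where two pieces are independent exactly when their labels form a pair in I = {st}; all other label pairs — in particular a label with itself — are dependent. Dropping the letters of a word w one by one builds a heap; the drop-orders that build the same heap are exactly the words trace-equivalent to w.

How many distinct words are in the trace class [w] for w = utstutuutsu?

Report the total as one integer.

#0=u has no predecessor
#1=t depends on [0:u]
#2=s depends on [0:u]
#3=t depends on [1:t]
#4=u depends on [2:s, 3:t]
#5=t depends on [4:u]
#6=u depends on [5:t]
#7=u depends on [6:u]
#8=t depends on [7:u]
#9=s depends on [7:u]
#10=u depends on [8:t, 9:s]
sources: [0:u]
N(rest) = Σ N(rest − s) over sources s of rest; N(one piece) = 1:
  size 1 → [10]=1
  size 2 → [8,10]=1  [9,10]=1
  size 3 → [8,9,10]=2
  size 4 → [7,8,9,10]=2
  size 5 → [6,7,8,9,10]=2
  size 6 → [5,6,7,8,9,10]=2
  size 7 → [4,5,6,7,8,9,10]=2
  size 8 → [2,4,5,6,7,8,9,10]=2  [3,4,5,6,7,8,9,10]=2
  size 9 → [1,3,4,5,6,7,8,9,10]=2  [2,3,4,5,6,7,8,9,10]=4
  first=0(u) contributes 6

6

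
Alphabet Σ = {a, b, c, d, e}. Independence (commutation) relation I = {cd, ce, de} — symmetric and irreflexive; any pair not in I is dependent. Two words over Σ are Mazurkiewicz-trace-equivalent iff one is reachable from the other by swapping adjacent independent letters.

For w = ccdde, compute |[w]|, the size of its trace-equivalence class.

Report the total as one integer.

piece 0:c — minimal
piece 1:c rests on {0:c}
piece 2:d — minimal
piece 3:d rests on {2:d}
piece 4:e — minimal
minimal pieces: {0:c, 2:d, 4:e}
ways to finish when only these pieces remain (= sum over removing one remaining piece with nothing left below it):
  1 left: {1}→1  {3}→1  {4}→1
  2 left: {0,1}→1  {1,3}→2  {1,4}→2  {2,3}→1  {3,4}→2
  3 left: {0,1,3}→3  {0,1,4}→3  {1,2,3}→3  {1,3,4}→6  {2,3,4}→3
  placing 0:c first → 12 extensions
  placing 2:d first → 12 extensions
  placing 4:e first → 6 extensions
total linear extensions = 30

30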